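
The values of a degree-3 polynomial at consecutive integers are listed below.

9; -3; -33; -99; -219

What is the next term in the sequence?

Δ: -12, -30, -66, -120
Δ²: -18, -36, -54
Δ³: -18, -18
The third differences are constant (-18).
-54 − 18 = -72;  -120 − 72 = -192;  -219 − 192 = -411

-411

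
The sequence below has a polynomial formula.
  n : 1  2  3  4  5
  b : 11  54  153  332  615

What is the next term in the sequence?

1026

Δ: 43 , 99 , 179 , 283
Δ²: 56 , 80 , 104
Δ³: 24 , 24
Constant third difference = 24, so extend:
104 + 24 = 128;  283 + 128 = 411;  615 + 411 = 1026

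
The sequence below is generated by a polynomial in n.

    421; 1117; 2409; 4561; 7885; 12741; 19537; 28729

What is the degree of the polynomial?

4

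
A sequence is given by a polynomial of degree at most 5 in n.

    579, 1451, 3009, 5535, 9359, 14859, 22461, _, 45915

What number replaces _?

32639

Using the first 7 terms:
872, 1558, 2526, 3824, 5500, 7602
686, 968, 1298, 1676, 2102
282, 330, 378, 426
48, 48, 48
Constant fourth difference = 48.
Extend forward: 426 + 48 = 474;  2102 + 474 = 2576;  7602 + 2576 = 10178;  22461 + 10178 = 32639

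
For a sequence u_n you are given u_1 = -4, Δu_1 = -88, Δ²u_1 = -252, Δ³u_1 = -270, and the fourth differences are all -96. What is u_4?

Build the table forward from the leading diagonal:
Δ⁴: -96  -96  -96  -96
Δ³: -270  -366  -462  -558
Δ²: -252  -522  -888  -1350
Δ: -88  -340  -862  -1750
u: -4  -92  -432  -1294

-1294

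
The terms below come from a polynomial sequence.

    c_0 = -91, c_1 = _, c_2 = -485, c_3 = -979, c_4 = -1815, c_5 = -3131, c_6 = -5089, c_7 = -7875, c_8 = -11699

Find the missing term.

-219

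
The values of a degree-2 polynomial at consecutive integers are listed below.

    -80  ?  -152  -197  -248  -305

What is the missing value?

Using the last 4 terms:
First differences: -45  -51  -57
Second differences: -6  -6
Constant second difference = -6.
Extend backward: -45 + 6 = -39;  -152 + 39 = -113

-113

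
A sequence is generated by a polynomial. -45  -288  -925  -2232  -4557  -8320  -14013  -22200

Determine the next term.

-243, -637, -1307, -2325, -3763, -5693, -8187
-394, -670, -1018, -1438, -1930, -2494
-276, -348, -420, -492, -564
-72, -72, -72, -72
The fourth differences are constant (-72).
-564 − 72 = -636;  -2494 − 636 = -3130;  -8187 − 3130 = -11317;  -22200 − 11317 = -33517

-33517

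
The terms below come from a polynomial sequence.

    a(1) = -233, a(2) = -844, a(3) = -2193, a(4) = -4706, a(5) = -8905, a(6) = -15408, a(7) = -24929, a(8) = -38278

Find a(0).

-30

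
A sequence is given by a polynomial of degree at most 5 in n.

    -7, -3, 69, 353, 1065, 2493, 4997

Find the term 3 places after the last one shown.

23645

4, 72, 284, 712, 1428, 2504
68, 212, 428, 716, 1076
144, 216, 288, 360
72, 72, 72
The fourth differences are constant (72).
360 + 72 = 432;  1076 + 432 = 1508;  2504 + 1508 = 4012;  4997 + 4012 = 9009
432 + 72 = 504;  1508 + 504 = 2012;  4012 + 2012 = 6024;  9009 + 6024 = 15033
504 + 72 = 576;  2012 + 576 = 2588;  6024 + 2588 = 8612;  15033 + 8612 = 23645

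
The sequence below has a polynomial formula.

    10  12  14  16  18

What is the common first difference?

2

Δ: 2, 2, 2, 2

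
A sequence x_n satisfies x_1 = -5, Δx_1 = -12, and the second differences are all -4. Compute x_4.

-53

Build the table forward from the leading diagonal:
Second differences: -4, -4, -4, -4
First differences: -12, -16, -20, -24
x: -5, -17, -33, -53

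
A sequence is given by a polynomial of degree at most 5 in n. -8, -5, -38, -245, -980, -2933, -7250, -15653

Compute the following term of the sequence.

-30560

First differences: 3, -33, -207, -735, -1953, -4317, -8403
Second differences: -36, -174, -528, -1218, -2364, -4086
Third differences: -138, -354, -690, -1146, -1722
Fourth differences: -216, -336, -456, -576
Fifth differences: -120, -120, -120
Fifth differences constant at -120.
-576 − 120 = -696;  -1722 − 696 = -2418;  -4086 − 2418 = -6504;  -8403 − 6504 = -14907;  -15653 − 14907 = -30560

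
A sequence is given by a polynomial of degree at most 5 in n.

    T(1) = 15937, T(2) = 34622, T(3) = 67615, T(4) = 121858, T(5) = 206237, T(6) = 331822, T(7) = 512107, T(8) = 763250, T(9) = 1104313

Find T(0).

D1: 18685, 32993, 54243, 84379, 125585, 180285, 251143, 341063
D2: 14308, 21250, 30136, 41206, 54700, 70858, 89920
D3: 6942, 8886, 11070, 13494, 16158, 19062
D4: 1944, 2184, 2424, 2664, 2904
D5: 240, 240, 240, 240
The fifth differences are constant at 240.
Work back: 1944 − 240 = 1704;  6942 − 1704 = 5238;  14308 − 5238 = 9070;  18685 − 9070 = 9615;  15937 − 9615 = 6322

6322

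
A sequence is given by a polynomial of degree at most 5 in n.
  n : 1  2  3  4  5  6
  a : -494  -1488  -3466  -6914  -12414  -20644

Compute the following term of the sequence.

First differences: -994, -1978, -3448, -5500, -8230
Second differences: -984, -1470, -2052, -2730
Third differences: -486, -582, -678
Fourth differences: -96, -96
Constant fourth difference = -96, so extend:
-678 − 96 = -774;  -2730 − 774 = -3504;  -8230 − 3504 = -11734;  -20644 − 11734 = -32378

-32378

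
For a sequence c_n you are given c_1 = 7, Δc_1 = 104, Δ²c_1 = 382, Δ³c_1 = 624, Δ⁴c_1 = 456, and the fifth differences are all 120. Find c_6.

12987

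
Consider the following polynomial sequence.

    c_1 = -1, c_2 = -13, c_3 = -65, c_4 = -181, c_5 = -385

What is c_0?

Δ: -12, -52, -116, -204
Δ²: -40, -64, -88
Δ³: -24, -24
The third differences are constant at -24.
Work back: -40 + 24 = -16;  -12 + 16 = 4;  -1 − 4 = -5

-5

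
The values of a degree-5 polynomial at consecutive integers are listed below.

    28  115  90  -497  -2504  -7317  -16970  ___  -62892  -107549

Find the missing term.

-34265

Using the first 7 terms:
D1: 87, -25, -587, -2007, -4813, -9653
D2: -112, -562, -1420, -2806, -4840
D3: -450, -858, -1386, -2034
D4: -408, -528, -648
D5: -120, -120
Constant fifth difference = -120.
Extend forward: -648 − 120 = -768;  -2034 − 768 = -2802;  -4840 − 2802 = -7642;  -9653 − 7642 = -17295;  -16970 − 17295 = -34265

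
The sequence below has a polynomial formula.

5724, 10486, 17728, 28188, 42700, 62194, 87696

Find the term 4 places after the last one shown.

273664

D1: 4762, 7242, 10460, 14512, 19494, 25502
D2: 2480, 3218, 4052, 4982, 6008
D3: 738, 834, 930, 1026
D4: 96, 96, 96
Fourth differences constant at 96.
1026 + 96 = 1122;  6008 + 1122 = 7130;  25502 + 7130 = 32632;  87696 + 32632 = 120328
1122 + 96 = 1218;  7130 + 1218 = 8348;  32632 + 8348 = 40980;  120328 + 40980 = 161308
1218 + 96 = 1314;  8348 + 1314 = 9662;  40980 + 9662 = 50642;  161308 + 50642 = 211950
1314 + 96 = 1410;  9662 + 1410 = 11072;  50642 + 11072 = 61714;  211950 + 61714 = 273664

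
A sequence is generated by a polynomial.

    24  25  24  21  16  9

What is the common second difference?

D1: 1, -1, -3, -5, -7
D2: -2, -2, -2, -2

-2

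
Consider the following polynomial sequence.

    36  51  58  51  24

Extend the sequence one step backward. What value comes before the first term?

19

15  7  -7  -27
-8  -14  -20
-6  -6
The third differences are constant at -6.
Work back: -8 + 6 = -2;  15 + 2 = 17;  36 − 17 = 19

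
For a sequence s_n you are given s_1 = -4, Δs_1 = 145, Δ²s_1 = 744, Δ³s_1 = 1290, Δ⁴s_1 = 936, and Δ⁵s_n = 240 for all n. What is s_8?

Build the table forward from the leading diagonal:
Δ⁵: 240  240  240  240  240  240  240  240
Δ⁴: 936  1176  1416  1656  1896  2136  2376  2616
Δ³: 1290  2226  3402  4818  6474  8370  10506  12882
Δ²: 744  2034  4260  7662  12480  18954  27324  37830
Δ: 145  889  2923  7183  14845  27325  46279  73603
s: -4  141  1030  3953  11136  25981  53306  99585

99585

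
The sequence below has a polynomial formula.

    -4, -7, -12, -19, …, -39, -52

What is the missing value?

-28

Using the first 4 terms:
D1: -3  -5  -7
D2: -2  -2
Constant second difference = -2.
Extend forward: -7 − 2 = -9;  -19 − 9 = -28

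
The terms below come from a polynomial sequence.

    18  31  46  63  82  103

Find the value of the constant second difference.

First differences: 13, 15, 17, 19, 21
Second differences: 2, 2, 2, 2

2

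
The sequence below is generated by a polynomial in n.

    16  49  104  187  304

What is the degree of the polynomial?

First differences: 33, 55, 83, 117
Second differences: 22, 28, 34
Third differences: 6, 6
The third differences are constant, so the polynomial has degree 3.

3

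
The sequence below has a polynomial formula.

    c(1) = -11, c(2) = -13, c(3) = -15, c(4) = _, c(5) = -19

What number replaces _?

-17

Using the first 3 terms:
D1: -2  -2
Constant first difference = -2.
Extend forward: -15 − 2 = -17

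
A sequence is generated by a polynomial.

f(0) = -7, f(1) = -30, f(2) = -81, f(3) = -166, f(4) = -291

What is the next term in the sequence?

-462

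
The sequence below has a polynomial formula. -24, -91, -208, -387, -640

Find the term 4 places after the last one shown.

-2632

Δ: -67 , -117 , -179 , -253
Δ²: -50 , -62 , -74
Δ³: -12 , -12
Third differences constant at -12.
-74 − 12 = -86;  -253 − 86 = -339;  -640 − 339 = -979
-86 − 12 = -98;  -339 − 98 = -437;  -979 − 437 = -1416
-98 − 12 = -110;  -437 − 110 = -547;  -1416 − 547 = -1963
-110 − 12 = -122;  -547 − 122 = -669;  -1963 − 669 = -2632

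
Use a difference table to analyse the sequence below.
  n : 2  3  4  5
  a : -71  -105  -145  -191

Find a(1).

-43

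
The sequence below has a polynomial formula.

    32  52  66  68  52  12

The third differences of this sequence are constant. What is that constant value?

-6

Δ: 20, 14, 2, -16, -40
Δ²: -6, -12, -18, -24
Δ³: -6, -6, -6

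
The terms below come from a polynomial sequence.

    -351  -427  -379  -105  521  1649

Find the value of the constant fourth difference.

24

First differences: -76, 48, 274, 626, 1128
Second differences: 124, 226, 352, 502
Third differences: 102, 126, 150
Fourth differences: 24, 24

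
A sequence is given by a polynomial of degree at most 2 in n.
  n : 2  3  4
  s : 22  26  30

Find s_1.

4, 4
The first differences are constant at 4.
Work back: 22 − 4 = 18

18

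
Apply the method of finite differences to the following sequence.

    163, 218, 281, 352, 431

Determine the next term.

518

55, 63, 71, 79
8, 8, 8
Constant second difference = 8, so extend:
79 + 8 = 87;  431 + 87 = 518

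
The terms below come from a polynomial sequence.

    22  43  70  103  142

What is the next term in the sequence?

187

D1: 21 , 27 , 33 , 39
D2: 6 , 6 , 6
Second differences constant at 6.
39 + 6 = 45;  142 + 45 = 187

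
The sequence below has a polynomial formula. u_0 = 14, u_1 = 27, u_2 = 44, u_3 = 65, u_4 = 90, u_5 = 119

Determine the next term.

Δ: 13, 17, 21, 25, 29
Δ²: 4, 4, 4, 4
Constant second difference = 4, so extend:
29 + 4 = 33;  119 + 33 = 152

152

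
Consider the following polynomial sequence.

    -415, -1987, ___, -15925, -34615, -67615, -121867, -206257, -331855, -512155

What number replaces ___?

-6307

Using the last 7 terms:
D1: -18690  -33000  -54252  -84390  -125598  -180300
D2: -14310  -21252  -30138  -41208  -54702
D3: -6942  -8886  -11070  -13494
D4: -1944  -2184  -2424
D5: -240  -240
Constant fifth difference = -240.
Extend backward: -1944 + 240 = -1704;  -6942 + 1704 = -5238;  -14310 + 5238 = -9072;  -18690 + 9072 = -9618;  -15925 + 9618 = -6307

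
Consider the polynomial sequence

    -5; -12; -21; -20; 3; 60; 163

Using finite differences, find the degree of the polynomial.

D1: -7, -9, 1, 23, 57, 103
D2: -2, 10, 22, 34, 46
D3: 12, 12, 12, 12
The third differences are constant, so the polynomial has degree 3.

3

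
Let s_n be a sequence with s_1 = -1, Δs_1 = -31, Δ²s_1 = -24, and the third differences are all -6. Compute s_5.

-293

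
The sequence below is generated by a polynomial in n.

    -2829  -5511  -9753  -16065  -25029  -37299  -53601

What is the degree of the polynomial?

4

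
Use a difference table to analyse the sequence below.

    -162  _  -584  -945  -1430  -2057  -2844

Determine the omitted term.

-329

Using the last 5 terms:
First differences: -361, -485, -627, -787
Second differences: -124, -142, -160
Third differences: -18, -18
Constant third difference = -18.
Extend backward: -124 + 18 = -106;  -361 + 106 = -255;  -584 + 255 = -329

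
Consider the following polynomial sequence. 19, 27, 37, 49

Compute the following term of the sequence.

63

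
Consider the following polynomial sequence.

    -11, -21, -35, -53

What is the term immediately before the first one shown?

-5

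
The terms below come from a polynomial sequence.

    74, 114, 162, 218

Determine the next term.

282

Δ: 40, 48, 56
Δ²: 8, 8
Second differences constant at 8.
56 + 8 = 64;  218 + 64 = 282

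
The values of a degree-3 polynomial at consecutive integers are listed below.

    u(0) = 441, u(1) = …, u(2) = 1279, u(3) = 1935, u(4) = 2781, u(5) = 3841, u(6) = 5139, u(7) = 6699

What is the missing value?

Using the last 6 terms:
656  846  1060  1298  1560
190  214  238  262
24  24  24
Constant third difference = 24.
Extend backward: 190 − 24 = 166;  656 − 166 = 490;  1279 − 490 = 789

789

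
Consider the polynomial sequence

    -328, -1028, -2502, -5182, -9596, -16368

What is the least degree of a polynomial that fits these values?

Δ: -700, -1474, -2680, -4414, -6772
Δ²: -774, -1206, -1734, -2358
Δ³: -432, -528, -624
Δ⁴: -96, -96
The fourth differences are constant, so the polynomial has degree 4.

4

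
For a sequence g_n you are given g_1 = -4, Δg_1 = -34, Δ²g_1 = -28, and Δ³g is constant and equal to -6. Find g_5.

-332

Build the table forward from the leading diagonal:
Δ³: -6  -6  -6  -6  -6
Δ²: -28  -34  -40  -46  -52
Δ: -34  -62  -96  -136  -182
g: -4  -38  -100  -196  -332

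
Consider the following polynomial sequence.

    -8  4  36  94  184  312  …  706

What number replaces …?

Using the first 6 terms:
Δ: 12, 32, 58, 90, 128
Δ²: 20, 26, 32, 38
Δ³: 6, 6, 6
Constant third difference = 6.
Extend forward: 38 + 6 = 44;  128 + 44 = 172;  312 + 172 = 484

484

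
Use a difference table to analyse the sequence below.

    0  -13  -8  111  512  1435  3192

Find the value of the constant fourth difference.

D1: -13, 5, 119, 401, 923, 1757
D2: 18, 114, 282, 522, 834
D3: 96, 168, 240, 312
D4: 72, 72, 72

72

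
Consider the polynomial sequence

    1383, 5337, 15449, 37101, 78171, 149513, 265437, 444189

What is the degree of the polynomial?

First differences: 3954, 10112, 21652, 41070, 71342, 115924, 178752
Second differences: 6158, 11540, 19418, 30272, 44582, 62828
Third differences: 5382, 7878, 10854, 14310, 18246
Fourth differences: 2496, 2976, 3456, 3936
Fifth differences: 480, 480, 480
The fifth differences are constant, so the polynomial has degree 5.

5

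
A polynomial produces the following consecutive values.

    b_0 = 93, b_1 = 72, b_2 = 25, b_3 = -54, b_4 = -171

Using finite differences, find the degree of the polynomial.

3

D1: -21, -47, -79, -117
D2: -26, -32, -38
D3: -6, -6
The third differences are constant, so the polynomial has degree 3.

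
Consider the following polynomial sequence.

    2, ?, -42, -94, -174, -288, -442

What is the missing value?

Using the last 5 terms:
-52, -80, -114, -154
-28, -34, -40
-6, -6
Constant third difference = -6.
Extend backward: -28 + 6 = -22;  -52 + 22 = -30;  -42 + 30 = -12

-12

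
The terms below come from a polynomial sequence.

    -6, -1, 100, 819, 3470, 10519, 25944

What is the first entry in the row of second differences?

Δ: 5, 101, 719, 2651, 7049, 15425
Δ²: 96, 618, 1932, 4398, 8376
Δ³: 522, 1314, 2466, 3978
Δ⁴: 792, 1152, 1512
Δ⁵: 360, 360

96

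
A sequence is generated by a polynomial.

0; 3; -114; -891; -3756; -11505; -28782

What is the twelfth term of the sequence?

-610467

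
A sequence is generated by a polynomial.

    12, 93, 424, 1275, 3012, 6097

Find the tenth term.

D1: 81  331  851  1737  3085
D2: 250  520  886  1348
D3: 270  366  462
D4: 96  96
The fourth differences are constant (96).
462 + 96 = 558;  1348 + 558 = 1906;  3085 + 1906 = 4991;  6097 + 4991 = 11088
558 + 96 = 654;  1906 + 654 = 2560;  4991 + 2560 = 7551;  11088 + 7551 = 18639
654 + 96 = 750;  2560 + 750 = 3310;  7551 + 3310 = 10861;  18639 + 10861 = 29500
750 + 96 = 846;  3310 + 846 = 4156;  10861 + 4156 = 15017;  29500 + 15017 = 44517

44517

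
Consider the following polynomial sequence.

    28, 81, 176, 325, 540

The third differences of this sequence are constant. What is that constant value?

12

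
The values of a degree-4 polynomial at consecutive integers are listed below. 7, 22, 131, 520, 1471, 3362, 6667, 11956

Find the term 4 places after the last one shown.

67712

D1: 15, 109, 389, 951, 1891, 3305, 5289
D2: 94, 280, 562, 940, 1414, 1984
D3: 186, 282, 378, 474, 570
D4: 96, 96, 96, 96
Fourth differences constant at 96.
570 + 96 = 666;  1984 + 666 = 2650;  5289 + 2650 = 7939;  11956 + 7939 = 19895
666 + 96 = 762;  2650 + 762 = 3412;  7939 + 3412 = 11351;  19895 + 11351 = 31246
762 + 96 = 858;  3412 + 858 = 4270;  11351 + 4270 = 15621;  31246 + 15621 = 46867
858 + 96 = 954;  4270 + 954 = 5224;  15621 + 5224 = 20845;  46867 + 20845 = 67712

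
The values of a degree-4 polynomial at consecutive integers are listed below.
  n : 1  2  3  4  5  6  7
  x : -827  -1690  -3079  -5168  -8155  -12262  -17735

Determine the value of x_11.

First differences: -863, -1389, -2089, -2987, -4107, -5473
Second differences: -526, -700, -898, -1120, -1366
Third differences: -174, -198, -222, -246
Fourth differences: -24, -24, -24
Constant fourth difference = -24, so extend:
-246 − 24 = -270;  -1366 − 270 = -1636;  -5473 − 1636 = -7109;  -17735 − 7109 = -24844
-270 − 24 = -294;  -1636 − 294 = -1930;  -7109 − 1930 = -9039;  -24844 − 9039 = -33883
-294 − 24 = -318;  -1930 − 318 = -2248;  -9039 − 2248 = -11287;  -33883 − 11287 = -45170
-318 − 24 = -342;  -2248 − 342 = -2590;  -11287 − 2590 = -13877;  -45170 − 13877 = -59047

-59047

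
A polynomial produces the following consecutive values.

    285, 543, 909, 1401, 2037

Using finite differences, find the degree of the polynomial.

3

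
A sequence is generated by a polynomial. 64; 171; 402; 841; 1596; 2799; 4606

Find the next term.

7197

Δ: 107 , 231 , 439 , 755 , 1203 , 1807
Δ²: 124 , 208 , 316 , 448 , 604
Δ³: 84 , 108 , 132 , 156
Δ⁴: 24 , 24 , 24
Fourth differences constant at 24.
156 + 24 = 180;  604 + 180 = 784;  1807 + 784 = 2591;  4606 + 2591 = 7197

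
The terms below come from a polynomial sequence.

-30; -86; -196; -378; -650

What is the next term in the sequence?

Δ: -56, -110, -182, -272
Δ²: -54, -72, -90
Δ³: -18, -18
Constant third difference = -18, so extend:
-90 − 18 = -108;  -272 − 108 = -380;  -650 − 380 = -1030

-1030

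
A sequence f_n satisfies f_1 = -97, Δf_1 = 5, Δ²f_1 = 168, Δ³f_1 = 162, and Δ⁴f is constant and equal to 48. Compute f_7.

Build the table forward from the leading diagonal:
D4: 48  48  48  48  48  48  48
D3: 162  210  258  306  354  402  450
D2: 168  330  540  798  1104  1458  1860
D1: 5  173  503  1043  1841  2945  4403
f: -97  -92  81  584  1627  3468  6413

6413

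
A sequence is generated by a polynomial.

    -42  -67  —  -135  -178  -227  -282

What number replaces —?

-98

Using the last 4 terms:
Δ: -43  -49  -55
Δ²: -6  -6
Constant second difference = -6.
Extend backward: -43 + 6 = -37;  -135 + 37 = -98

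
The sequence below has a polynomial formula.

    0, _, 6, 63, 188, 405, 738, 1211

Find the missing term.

Using the last 6 terms:
57  125  217  333  473
68  92  116  140
24  24  24
Constant third difference = 24.
Extend backward: 68 − 24 = 44;  57 − 44 = 13;  6 − 13 = -7

-7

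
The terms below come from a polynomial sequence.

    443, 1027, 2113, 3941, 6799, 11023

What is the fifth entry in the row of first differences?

4224

First differences: 584, 1086, 1828, 2858, 4224
Second differences: 502, 742, 1030, 1366
Third differences: 240, 288, 336
Fourth differences: 48, 48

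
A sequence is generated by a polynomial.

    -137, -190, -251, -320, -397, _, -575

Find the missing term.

Using the first 5 terms:
Δ: -53  -61  -69  -77
Δ²: -8  -8  -8
Constant second difference = -8.
Extend forward: -77 − 8 = -85;  -397 − 85 = -482

-482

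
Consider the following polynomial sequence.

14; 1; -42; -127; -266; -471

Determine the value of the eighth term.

First differences: -13  -43  -85  -139  -205
Second differences: -30  -42  -54  -66
Third differences: -12  -12  -12
Third differences constant at -12.
-66 − 12 = -78;  -205 − 78 = -283;  -471 − 283 = -754
-78 − 12 = -90;  -283 − 90 = -373;  -754 − 373 = -1127

-1127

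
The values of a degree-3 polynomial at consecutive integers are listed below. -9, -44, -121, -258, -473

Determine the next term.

-784

-35, -77, -137, -215
-42, -60, -78
-18, -18
Constant third difference = -18, so extend:
-78 − 18 = -96;  -215 − 96 = -311;  -473 − 311 = -784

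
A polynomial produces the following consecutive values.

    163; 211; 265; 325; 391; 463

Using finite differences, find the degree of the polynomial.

D1: 48, 54, 60, 66, 72
D2: 6, 6, 6, 6
The second differences are constant, so the polynomial has degree 2.

2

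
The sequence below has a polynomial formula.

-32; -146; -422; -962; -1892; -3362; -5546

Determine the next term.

-114  -276  -540  -930  -1470  -2184
-162  -264  -390  -540  -714
-102  -126  -150  -174
-24  -24  -24
The fourth differences are constant (-24).
-174 − 24 = -198;  -714 − 198 = -912;  -2184 − 912 = -3096;  -5546 − 3096 = -8642

-8642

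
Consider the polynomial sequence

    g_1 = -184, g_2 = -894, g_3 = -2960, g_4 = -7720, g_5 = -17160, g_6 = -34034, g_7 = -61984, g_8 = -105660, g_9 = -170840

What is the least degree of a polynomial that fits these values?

5

-710, -2066, -4760, -9440, -16874, -27950, -43676, -65180
-1356, -2694, -4680, -7434, -11076, -15726, -21504
-1338, -1986, -2754, -3642, -4650, -5778
-648, -768, -888, -1008, -1128
-120, -120, -120, -120
The fifth differences are constant, so the polynomial has degree 5.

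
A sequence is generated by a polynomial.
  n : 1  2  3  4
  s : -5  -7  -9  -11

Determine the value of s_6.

-15

D1: -2  -2  -2
The first differences are constant (-2).
-11 − 2 = -13
-13 − 2 = -15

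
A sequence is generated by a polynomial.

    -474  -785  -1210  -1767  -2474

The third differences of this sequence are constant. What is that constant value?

-18

First differences: -311, -425, -557, -707
Second differences: -114, -132, -150
Third differences: -18, -18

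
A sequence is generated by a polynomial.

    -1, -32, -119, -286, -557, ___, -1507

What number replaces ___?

-956

Using the first 5 terms:
Δ: -31, -87, -167, -271
Δ²: -56, -80, -104
Δ³: -24, -24
Constant third difference = -24.
Extend forward: -104 − 24 = -128;  -271 − 128 = -399;  -557 − 399 = -956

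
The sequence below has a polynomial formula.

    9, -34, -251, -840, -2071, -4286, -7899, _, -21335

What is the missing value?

-13396

Using the first 7 terms:
First differences: -43, -217, -589, -1231, -2215, -3613
Second differences: -174, -372, -642, -984, -1398
Third differences: -198, -270, -342, -414
Fourth differences: -72, -72, -72
Constant fourth difference = -72.
Extend forward: -414 − 72 = -486;  -1398 − 486 = -1884;  -3613 − 1884 = -5497;  -7899 − 5497 = -13396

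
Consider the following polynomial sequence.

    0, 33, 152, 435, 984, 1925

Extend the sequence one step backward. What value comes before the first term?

33  119  283  549  941
86  164  266  392
78  102  126
24  24
The fourth differences are constant at 24.
Work back: 78 − 24 = 54;  86 − 54 = 32;  33 − 32 = 1;  0 − 1 = -1

-1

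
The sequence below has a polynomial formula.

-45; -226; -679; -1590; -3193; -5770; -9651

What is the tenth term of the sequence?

-181  -453  -911  -1603  -2577  -3881
-272  -458  -692  -974  -1304
-186  -234  -282  -330
-48  -48  -48
The fourth differences are constant (-48).
-330 − 48 = -378;  -1304 − 378 = -1682;  -3881 − 1682 = -5563;  -9651 − 5563 = -15214
-378 − 48 = -426;  -1682 − 426 = -2108;  -5563 − 2108 = -7671;  -15214 − 7671 = -22885
-426 − 48 = -474;  -2108 − 474 = -2582;  -7671 − 2582 = -10253;  -22885 − 10253 = -33138

-33138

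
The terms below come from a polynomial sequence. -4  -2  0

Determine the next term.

2

First differences: 2  2
Constant first difference = 2, so extend:
0 + 2 = 2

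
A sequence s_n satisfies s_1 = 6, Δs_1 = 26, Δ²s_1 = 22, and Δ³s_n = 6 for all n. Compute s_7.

Build the table forward from the leading diagonal:
D3: 6, 6, 6, 6, 6, 6, 6
D2: 22, 28, 34, 40, 46, 52, 58
D1: 26, 48, 76, 110, 150, 196, 248
s: 6, 32, 80, 156, 266, 416, 612

612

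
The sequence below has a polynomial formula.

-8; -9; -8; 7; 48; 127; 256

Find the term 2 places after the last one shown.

712

First differences: -1, 1, 15, 41, 79, 129
Second differences: 2, 14, 26, 38, 50
Third differences: 12, 12, 12, 12
Third differences constant at 12.
50 + 12 = 62;  129 + 62 = 191;  256 + 191 = 447
62 + 12 = 74;  191 + 74 = 265;  447 + 265 = 712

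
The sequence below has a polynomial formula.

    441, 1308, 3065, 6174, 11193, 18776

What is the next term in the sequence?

29673

867  1757  3109  5019  7583
890  1352  1910  2564
462  558  654
96  96
Fourth differences constant at 96.
654 + 96 = 750;  2564 + 750 = 3314;  7583 + 3314 = 10897;  18776 + 10897 = 29673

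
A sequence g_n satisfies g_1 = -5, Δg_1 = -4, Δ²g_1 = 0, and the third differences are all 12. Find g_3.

-13

Build the table forward from the leading diagonal:
Third differences: 12, 12, 12
Second differences: 0, 12, 24
First differences: -4, -4, 8
g: -5, -9, -13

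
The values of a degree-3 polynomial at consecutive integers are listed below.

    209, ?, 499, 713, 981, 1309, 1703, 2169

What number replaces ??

Using the last 6 terms:
214, 268, 328, 394, 466
54, 60, 66, 72
6, 6, 6
Constant third difference = 6.
Extend backward: 54 − 6 = 48;  214 − 48 = 166;  499 − 166 = 333

333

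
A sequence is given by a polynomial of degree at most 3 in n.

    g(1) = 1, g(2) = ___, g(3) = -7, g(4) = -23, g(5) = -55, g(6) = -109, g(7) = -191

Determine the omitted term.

Using the last 5 terms:
D1: -16  -32  -54  -82
D2: -16  -22  -28
D3: -6  -6
Constant third difference = -6.
Extend backward: -16 + 6 = -10;  -16 + 10 = -6;  -7 + 6 = -1

-1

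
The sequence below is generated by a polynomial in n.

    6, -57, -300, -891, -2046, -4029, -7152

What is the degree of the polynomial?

D1: -63, -243, -591, -1155, -1983, -3123
D2: -180, -348, -564, -828, -1140
D3: -168, -216, -264, -312
D4: -48, -48, -48
The fourth differences are constant, so the polynomial has degree 4.

4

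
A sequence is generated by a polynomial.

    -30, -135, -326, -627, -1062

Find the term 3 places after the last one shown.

Δ: -105  -191  -301  -435
Δ²: -86  -110  -134
Δ³: -24  -24
Constant third difference = -24, so extend:
-134 − 24 = -158;  -435 − 158 = -593;  -1062 − 593 = -1655
-158 − 24 = -182;  -593 − 182 = -775;  -1655 − 775 = -2430
-182 − 24 = -206;  -775 − 206 = -981;  -2430 − 981 = -3411

-3411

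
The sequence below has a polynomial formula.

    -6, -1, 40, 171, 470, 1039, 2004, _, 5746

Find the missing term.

Using the first 7 terms:
Δ: 5  41  131  299  569  965
Δ²: 36  90  168  270  396
Δ³: 54  78  102  126
Δ⁴: 24  24  24
Constant fourth difference = 24.
Extend forward: 126 + 24 = 150;  396 + 150 = 546;  965 + 546 = 1511;  2004 + 1511 = 3515

3515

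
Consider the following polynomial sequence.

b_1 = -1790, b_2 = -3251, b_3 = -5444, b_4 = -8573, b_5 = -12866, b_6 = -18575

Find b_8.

First differences: -1461, -2193, -3129, -4293, -5709
Second differences: -732, -936, -1164, -1416
Third differences: -204, -228, -252
Fourth differences: -24, -24
Constant fourth difference = -24, so extend:
-252 − 24 = -276;  -1416 − 276 = -1692;  -5709 − 1692 = -7401;  -18575 − 7401 = -25976
-276 − 24 = -300;  -1692 − 300 = -1992;  -7401 − 1992 = -9393;  -25976 − 9393 = -35369

-35369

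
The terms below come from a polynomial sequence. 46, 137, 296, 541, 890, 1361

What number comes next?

D1: 91 , 159 , 245 , 349 , 471
D2: 68 , 86 , 104 , 122
D3: 18 , 18 , 18
The third differences are constant (18).
122 + 18 = 140;  471 + 140 = 611;  1361 + 611 = 1972

1972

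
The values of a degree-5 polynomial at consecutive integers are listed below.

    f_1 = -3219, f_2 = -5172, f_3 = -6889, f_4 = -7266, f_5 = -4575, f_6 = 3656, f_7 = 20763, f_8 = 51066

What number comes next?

99989

-1953, -1717, -377, 2691, 8231, 17107, 30303
236, 1340, 3068, 5540, 8876, 13196
1104, 1728, 2472, 3336, 4320
624, 744, 864, 984
120, 120, 120
Fifth differences constant at 120.
984 + 120 = 1104;  4320 + 1104 = 5424;  13196 + 5424 = 18620;  30303 + 18620 = 48923;  51066 + 48923 = 99989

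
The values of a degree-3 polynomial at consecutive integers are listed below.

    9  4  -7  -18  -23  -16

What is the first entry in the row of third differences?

6

Δ: -5, -11, -11, -5, 7
Δ²: -6, 0, 6, 12
Δ³: 6, 6, 6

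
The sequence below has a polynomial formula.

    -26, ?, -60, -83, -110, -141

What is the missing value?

Using the last 4 terms:
First differences: -23  -27  -31
Second differences: -4  -4
Constant second difference = -4.
Extend backward: -23 + 4 = -19;  -60 + 19 = -41

-41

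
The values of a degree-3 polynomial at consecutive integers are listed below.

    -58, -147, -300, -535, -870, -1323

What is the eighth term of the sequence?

-2655

D1: -89, -153, -235, -335, -453
D2: -64, -82, -100, -118
D3: -18, -18, -18
Constant third difference = -18, so extend:
-118 − 18 = -136;  -453 − 136 = -589;  -1323 − 589 = -1912
-136 − 18 = -154;  -589 − 154 = -743;  -1912 − 743 = -2655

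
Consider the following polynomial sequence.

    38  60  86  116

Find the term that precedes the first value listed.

20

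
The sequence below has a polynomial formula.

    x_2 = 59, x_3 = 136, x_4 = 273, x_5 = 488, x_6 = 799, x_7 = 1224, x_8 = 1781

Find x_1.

77  137  215  311  425  557
60  78  96  114  132
18  18  18  18
The third differences are constant at 18.
Work back: 60 − 18 = 42;  77 − 42 = 35;  59 − 35 = 24

24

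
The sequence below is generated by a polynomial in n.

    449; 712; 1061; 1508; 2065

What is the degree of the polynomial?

First differences: 263, 349, 447, 557
Second differences: 86, 98, 110
Third differences: 12, 12
The third differences are constant, so the polynomial has degree 3.

3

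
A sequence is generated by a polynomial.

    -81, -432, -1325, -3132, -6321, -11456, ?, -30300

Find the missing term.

Using the first 6 terms:
-351  -893  -1807  -3189  -5135
-542  -914  -1382  -1946
-372  -468  -564
-96  -96
Constant fourth difference = -96.
Extend forward: -564 − 96 = -660;  -1946 − 660 = -2606;  -5135 − 2606 = -7741;  -11456 − 7741 = -19197

-19197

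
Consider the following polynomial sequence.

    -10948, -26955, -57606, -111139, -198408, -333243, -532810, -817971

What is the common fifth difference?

Δ: -16007, -30651, -53533, -87269, -134835, -199567, -285161
Δ²: -14644, -22882, -33736, -47566, -64732, -85594
Δ³: -8238, -10854, -13830, -17166, -20862
Δ⁴: -2616, -2976, -3336, -3696
Δ⁵: -360, -360, -360

-360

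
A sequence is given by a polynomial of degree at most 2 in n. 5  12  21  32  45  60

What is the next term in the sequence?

77

7, 9, 11, 13, 15
2, 2, 2, 2
The second differences are constant (2).
15 + 2 = 17;  60 + 17 = 77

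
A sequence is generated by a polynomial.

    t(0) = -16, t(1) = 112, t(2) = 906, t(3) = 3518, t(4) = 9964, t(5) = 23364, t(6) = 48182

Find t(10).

411394

128, 794, 2612, 6446, 13400, 24818
666, 1818, 3834, 6954, 11418
1152, 2016, 3120, 4464
864, 1104, 1344
240, 240
The fifth differences are constant (240).
1344 + 240 = 1584;  4464 + 1584 = 6048;  11418 + 6048 = 17466;  24818 + 17466 = 42284;  48182 + 42284 = 90466
1584 + 240 = 1824;  6048 + 1824 = 7872;  17466 + 7872 = 25338;  42284 + 25338 = 67622;  90466 + 67622 = 158088
1824 + 240 = 2064;  7872 + 2064 = 9936;  25338 + 9936 = 35274;  67622 + 35274 = 102896;  158088 + 102896 = 260984
2064 + 240 = 2304;  9936 + 2304 = 12240;  35274 + 12240 = 47514;  102896 + 47514 = 150410;  260984 + 150410 = 411394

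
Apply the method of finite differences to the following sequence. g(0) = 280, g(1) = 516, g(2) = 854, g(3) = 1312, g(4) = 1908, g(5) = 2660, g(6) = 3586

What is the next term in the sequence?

D1: 236, 338, 458, 596, 752, 926
D2: 102, 120, 138, 156, 174
D3: 18, 18, 18, 18
The third differences are constant (18).
174 + 18 = 192;  926 + 192 = 1118;  3586 + 1118 = 4704

4704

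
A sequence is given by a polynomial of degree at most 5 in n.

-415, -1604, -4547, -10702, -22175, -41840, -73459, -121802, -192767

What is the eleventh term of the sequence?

-1189, -2943, -6155, -11473, -19665, -31619, -48343, -70965
-1754, -3212, -5318, -8192, -11954, -16724, -22622
-1458, -2106, -2874, -3762, -4770, -5898
-648, -768, -888, -1008, -1128
-120, -120, -120, -120
Constant fifth difference = -120, so extend:
-1128 − 120 = -1248;  -5898 − 1248 = -7146;  -22622 − 7146 = -29768;  -70965 − 29768 = -100733;  -192767 − 100733 = -293500
-1248 − 120 = -1368;  -7146 − 1368 = -8514;  -29768 − 8514 = -38282;  -100733 − 38282 = -139015;  -293500 − 139015 = -432515

-432515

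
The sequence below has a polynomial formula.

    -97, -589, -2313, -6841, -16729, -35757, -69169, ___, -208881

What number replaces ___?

-123913

Using the first 7 terms:
Δ: -492  -1724  -4528  -9888  -19028  -33412
Δ²: -1232  -2804  -5360  -9140  -14384
Δ³: -1572  -2556  -3780  -5244
Δ⁴: -984  -1224  -1464
Δ⁵: -240  -240
Constant fifth difference = -240.
Extend forward: -1464 − 240 = -1704;  -5244 − 1704 = -6948;  -14384 − 6948 = -21332;  -33412 − 21332 = -54744;  -69169 − 54744 = -123913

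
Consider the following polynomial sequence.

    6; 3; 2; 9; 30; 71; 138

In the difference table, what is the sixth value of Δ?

First differences: -3, -1, 7, 21, 41, 67
Second differences: 2, 8, 14, 20, 26
Third differences: 6, 6, 6, 6

67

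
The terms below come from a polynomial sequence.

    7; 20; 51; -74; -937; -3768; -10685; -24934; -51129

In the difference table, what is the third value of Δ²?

Δ: 13, 31, -125, -863, -2831, -6917, -14249, -26195
Δ²: 18, -156, -738, -1968, -4086, -7332, -11946
Δ³: -174, -582, -1230, -2118, -3246, -4614
Δ⁴: -408, -648, -888, -1128, -1368
Δ⁵: -240, -240, -240, -240

-738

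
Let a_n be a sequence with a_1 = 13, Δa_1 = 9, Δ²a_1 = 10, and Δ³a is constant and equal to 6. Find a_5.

133

Build the table forward from the leading diagonal:
Third differences: 6  6  6  6  6
Second differences: 10  16  22  28  34
First differences: 9  19  35  57  85
a: 13  22  41  76  133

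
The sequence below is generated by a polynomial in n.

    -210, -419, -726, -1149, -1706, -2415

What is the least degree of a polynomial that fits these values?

3

D1: -209, -307, -423, -557, -709
D2: -98, -116, -134, -152
D3: -18, -18, -18
The third differences are constant, so the polynomial has degree 3.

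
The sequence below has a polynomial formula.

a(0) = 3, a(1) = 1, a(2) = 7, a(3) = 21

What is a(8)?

First differences: -2  6  14
Second differences: 8  8
Constant second difference = 8, so extend:
14 + 8 = 22;  21 + 22 = 43
22 + 8 = 30;  43 + 30 = 73
30 + 8 = 38;  73 + 38 = 111
38 + 8 = 46;  111 + 46 = 157
46 + 8 = 54;  157 + 54 = 211

211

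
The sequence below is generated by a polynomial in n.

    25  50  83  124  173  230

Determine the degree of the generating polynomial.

Δ: 25, 33, 41, 49, 57
Δ²: 8, 8, 8, 8
The second differences are constant, so the polynomial has degree 2.

2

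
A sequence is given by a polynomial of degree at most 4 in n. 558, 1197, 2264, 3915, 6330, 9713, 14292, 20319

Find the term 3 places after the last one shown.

Δ: 639 , 1067 , 1651 , 2415 , 3383 , 4579 , 6027
Δ²: 428 , 584 , 764 , 968 , 1196 , 1448
Δ³: 156 , 180 , 204 , 228 , 252
Δ⁴: 24 , 24 , 24 , 24
Constant fourth difference = 24, so extend:
252 + 24 = 276;  1448 + 276 = 1724;  6027 + 1724 = 7751;  20319 + 7751 = 28070
276 + 24 = 300;  1724 + 300 = 2024;  7751 + 2024 = 9775;  28070 + 9775 = 37845
300 + 24 = 324;  2024 + 324 = 2348;  9775 + 2348 = 12123;  37845 + 12123 = 49968

49968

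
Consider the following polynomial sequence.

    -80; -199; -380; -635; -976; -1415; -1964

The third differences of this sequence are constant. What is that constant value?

Δ: -119, -181, -255, -341, -439, -549
Δ²: -62, -74, -86, -98, -110
Δ³: -12, -12, -12, -12

-12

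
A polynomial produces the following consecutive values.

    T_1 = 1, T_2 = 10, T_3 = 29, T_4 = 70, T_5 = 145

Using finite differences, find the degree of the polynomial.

3

Δ: 9, 19, 41, 75
Δ²: 10, 22, 34
Δ³: 12, 12
The third differences are constant, so the polynomial has degree 3.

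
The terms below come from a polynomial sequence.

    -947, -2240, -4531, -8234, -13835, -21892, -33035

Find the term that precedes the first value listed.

-310

D1: -1293  -2291  -3703  -5601  -8057  -11143
D2: -998  -1412  -1898  -2456  -3086
D3: -414  -486  -558  -630
D4: -72  -72  -72
The fourth differences are constant at -72.
Work back: -414 + 72 = -342;  -998 + 342 = -656;  -1293 + 656 = -637;  -947 + 637 = -310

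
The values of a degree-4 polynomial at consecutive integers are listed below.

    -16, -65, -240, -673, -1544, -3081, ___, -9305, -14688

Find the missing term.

Using the first 6 terms:
Δ: -49, -175, -433, -871, -1537
Δ²: -126, -258, -438, -666
Δ³: -132, -180, -228
Δ⁴: -48, -48
Constant fourth difference = -48.
Extend forward: -228 − 48 = -276;  -666 − 276 = -942;  -1537 − 942 = -2479;  -3081 − 2479 = -5560

-5560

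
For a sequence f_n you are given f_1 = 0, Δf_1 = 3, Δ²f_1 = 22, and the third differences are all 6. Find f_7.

468

Build the table forward from the leading diagonal:
D3: 6  6  6  6  6  6  6
D2: 22  28  34  40  46  52  58
D1: 3  25  53  87  127  173  225
f: 0  3  28  81  168  295  468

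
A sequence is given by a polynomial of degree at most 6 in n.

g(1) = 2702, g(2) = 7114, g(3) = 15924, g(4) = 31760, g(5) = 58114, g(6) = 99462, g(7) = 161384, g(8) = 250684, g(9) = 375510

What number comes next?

Δ: 4412  8810  15836  26354  41348  61922  89300  124826
Δ²: 4398  7026  10518  14994  20574  27378  35526
Δ³: 2628  3492  4476  5580  6804  8148
Δ⁴: 864  984  1104  1224  1344
Δ⁵: 120  120  120  120
The fifth differences are constant (120).
1344 + 120 = 1464;  8148 + 1464 = 9612;  35526 + 9612 = 45138;  124826 + 45138 = 169964;  375510 + 169964 = 545474

545474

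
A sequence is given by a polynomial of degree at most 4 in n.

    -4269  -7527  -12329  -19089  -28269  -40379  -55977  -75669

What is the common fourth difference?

-48

D1: -3258, -4802, -6760, -9180, -12110, -15598, -19692
D2: -1544, -1958, -2420, -2930, -3488, -4094
D3: -414, -462, -510, -558, -606
D4: -48, -48, -48, -48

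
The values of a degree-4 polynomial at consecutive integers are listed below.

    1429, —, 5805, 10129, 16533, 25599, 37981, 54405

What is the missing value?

3051

Using the last 6 terms:
D1: 4324, 6404, 9066, 12382, 16424
D2: 2080, 2662, 3316, 4042
D3: 582, 654, 726
D4: 72, 72
Constant fourth difference = 72.
Extend backward: 582 − 72 = 510;  2080 − 510 = 1570;  4324 − 1570 = 2754;  5805 − 2754 = 3051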